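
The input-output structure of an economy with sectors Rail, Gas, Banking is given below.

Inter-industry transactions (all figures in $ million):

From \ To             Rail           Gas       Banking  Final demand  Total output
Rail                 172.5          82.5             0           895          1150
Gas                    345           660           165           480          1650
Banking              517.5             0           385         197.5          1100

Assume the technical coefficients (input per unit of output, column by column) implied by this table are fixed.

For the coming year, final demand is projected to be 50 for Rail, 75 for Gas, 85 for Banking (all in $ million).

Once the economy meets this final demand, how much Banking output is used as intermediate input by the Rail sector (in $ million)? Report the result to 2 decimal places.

z_31 = 31.91

Technical coefficients a_ij = z_ij / X_j:
  a_11 = 172.5/1150 = 0.15, a_21 = 345/1150 = 0.30, a_31 = 517.5/1150 = 0.45
  a_12 = 82.5/1650 = 0.05, a_22 = 660/1650 = 0.40, a_32 = 0/1650 = 0.00
  a_13 = 0/1100 = 0.00, a_23 = 165/1100 = 0.15, a_33 = 385/1100 = 0.35
I − A =
  [   0.85    -0.05     0.00]
  [  -0.30     0.60    -0.15]
  [  -0.45     0.00     0.65]
Cofactors of I−A, C_ij = (−1)^(i+j)·(minor ij) (rows/columns in the sector order above):
  C_11 = (0.60)(0.65) − (-0.15)(0.00) = 0.3900
  C_12 = −[(-0.30)(0.65) − (-0.15)(-0.45)] = 0.2625
  C_13 = (-0.30)(0.00) − (0.60)(-0.45) = 0.2700
  C_21 = −[(-0.05)(0.65) − (0.00)(0.00)] = 0.0325
  C_22 = (0.85)(0.65) − (0.00)(-0.45) = 0.5525
  C_23 = −[(0.85)(0.00) − (-0.05)(-0.45)] = 0.0225
  C_31 = (-0.05)(-0.15) − (0.00)(0.60) = 0.0075
  C_32 = −[(0.85)(-0.15) − (0.00)(-0.30)] = 0.1275
  C_33 = (0.85)(0.60) − (-0.05)(-0.30) = 0.4950
det(I−A) = Σ_j (I−A)_1j·C_1j = (0.85)(0.3900) + (-0.05)(0.2625) + (0.00)(0.2700) = 0.318375
adj(I−A) = Cᵀ =
  [ 0.3900   0.0325   0.0075]
  [ 0.2625   0.5525   0.1275]
  [ 0.2700   0.0225   0.4950]
(I − A)⁻¹ = adj(I−A) / det(I−A) ≈
  [   1.2250     0.1021     0.0236]
  [   0.8245     1.7354     0.4005]
  [   0.8481     0.0707     1.5548]
First solve x = (I − A)⁻¹ d = adj(I−A)·d / det(I−A); in particular x_1 = (0.3900·50 + 0.0325·75 + 0.0075·85) / 0.318375 = 22.575 / 0.318375 ≈ 70.9069.
Intermediate flow from 3 to 1: z_31 = a_31 · x_1 = 0.45 × 22.575 / 0.318375 = 10.15875 / 0.318375 ≈ 31.91.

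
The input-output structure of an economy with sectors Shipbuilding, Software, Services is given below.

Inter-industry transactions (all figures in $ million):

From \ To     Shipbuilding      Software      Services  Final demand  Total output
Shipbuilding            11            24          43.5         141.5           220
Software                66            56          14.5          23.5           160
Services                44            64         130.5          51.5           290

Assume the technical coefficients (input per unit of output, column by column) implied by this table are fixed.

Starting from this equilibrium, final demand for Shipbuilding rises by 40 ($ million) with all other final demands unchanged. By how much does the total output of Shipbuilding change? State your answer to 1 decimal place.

Technical coefficients a_ij = z_ij / X_j:
  a_11 = 11/220 = 0.05, a_21 = 66/220 = 0.30, a_31 = 44/220 = 0.20
  a_12 = 24/160 = 0.15, a_22 = 56/160 = 0.35, a_32 = 64/160 = 0.40
  a_13 = 43.5/290 = 0.15, a_23 = 14.5/290 = 0.05, a_33 = 130.5/290 = 0.45
I − A =
  [   0.95    -0.15    -0.15]
  [  -0.30     0.65    -0.05]
  [  -0.20    -0.40     0.55]
Cofactors of I−A, C_ij = (−1)^(i+j)·(minor ij) (rows/columns in the sector order above):
  C_11 = (0.65)(0.55) − (-0.05)(-0.40) = 0.3375
  C_12 = −[(-0.30)(0.55) − (-0.05)(-0.20)] = 0.1750
  C_13 = (-0.30)(-0.40) − (0.65)(-0.20) = 0.2500
  C_21 = −[(-0.15)(0.55) − (-0.15)(-0.40)] = 0.1425
  C_22 = (0.95)(0.55) − (-0.15)(-0.20) = 0.4925
  C_23 = −[(0.95)(-0.40) − (-0.15)(-0.20)] = 0.4100
  C_31 = (-0.15)(-0.05) − (-0.15)(0.65) = 0.1050
  C_32 = −[(0.95)(-0.05) − (-0.15)(-0.30)] = 0.0925
  C_33 = (0.95)(0.65) − (-0.15)(-0.30) = 0.5725
det(I−A) = Σ_j (I−A)_1j·C_1j = (0.95)(0.3375) + (-0.15)(0.1750) + (-0.15)(0.2500) = 0.256875
adj(I−A) = Cᵀ =
  [ 0.3375   0.1425   0.1050]
  [ 0.1750   0.4925   0.0925]
  [ 0.2500   0.4100   0.5725]
(I − A)⁻¹ = adj(I−A) / det(I−A) ≈
  [   1.3139     0.5547     0.4088]
  [   0.6813     1.9173     0.3601]
  [   0.9732     1.5961     2.2287]
Δx = (I − A)⁻¹ Δd with Δd having +40 in the Shipbuilding component and 0 elsewhere.
So Δx_1 = L_11 · (+40), where L_11 = adj(I−A)_11 / det(I−A) = 0.3375 / 0.256875.
Δx_1 = 0.3375 × (+40) / 0.256875 = 13.50 / 0.256875 ≈ 52.6.

Δx_1 = 52.6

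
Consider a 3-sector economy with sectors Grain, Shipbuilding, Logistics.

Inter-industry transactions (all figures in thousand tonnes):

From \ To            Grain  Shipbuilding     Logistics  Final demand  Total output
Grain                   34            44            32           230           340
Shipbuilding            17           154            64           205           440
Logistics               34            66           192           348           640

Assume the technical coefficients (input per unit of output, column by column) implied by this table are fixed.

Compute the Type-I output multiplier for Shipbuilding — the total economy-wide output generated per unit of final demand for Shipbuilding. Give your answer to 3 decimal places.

Technical coefficients a_ij = z_ij / X_j:
  a_11 = 34/340 = 0.10, a_21 = 17/340 = 0.05, a_31 = 34/340 = 0.10
  a_12 = 44/440 = 0.10, a_22 = 154/440 = 0.35, a_32 = 66/440 = 0.15
  a_13 = 32/640 = 0.05, a_23 = 64/640 = 0.10, a_33 = 192/640 = 0.30
I − A =
  [   0.90    -0.10    -0.05]
  [  -0.05     0.65    -0.10]
  [  -0.10    -0.15     0.70]
Cofactors of I−A, C_ij = (−1)^(i+j)·(minor ij) (rows/columns in the sector order above):
  C_11 = (0.65)(0.70) − (-0.10)(-0.15) = 0.4400
  C_12 = −[(-0.05)(0.70) − (-0.10)(-0.10)] = 0.0450
  C_13 = (-0.05)(-0.15) − (0.65)(-0.10) = 0.0725
  C_21 = −[(-0.10)(0.70) − (-0.05)(-0.15)] = 0.0775
  C_22 = (0.90)(0.70) − (-0.05)(-0.10) = 0.6250
  C_23 = −[(0.90)(-0.15) − (-0.10)(-0.10)] = 0.1450
  C_31 = (-0.10)(-0.10) − (-0.05)(0.65) = 0.0425
  C_32 = −[(0.90)(-0.10) − (-0.05)(-0.05)] = 0.0925
  C_33 = (0.90)(0.65) − (-0.10)(-0.05) = 0.5800
det(I−A) = Σ_j (I−A)_1j·C_1j = (0.90)(0.4400) + (-0.10)(0.0450) + (-0.05)(0.0725) = 0.387875
adj(I−A) = Cᵀ =
  [ 0.4400   0.0775   0.0425]
  [ 0.0450   0.6250   0.0925]
  [ 0.0725   0.1450   0.5800]
(I − A)⁻¹ = adj(I−A) / det(I−A) ≈
  [   1.1344     0.1998     0.1096]
  [   0.1160     1.6113     0.2385]
  [   0.1869     0.3738     1.4953]
The output multiplier for sector j is the column-j sum of the Leontief inverse (I − A)⁻¹ = adj(I−A) / det(I−A).
Column 2 of adj(I−A): (0.0775, 0.6250, 0.1450); det(I−A) = 0.387875.
m_2 = (0.0775 + 0.6250 + 0.1450) / 0.387875 = 0.8475 / 0.387875 ≈ 2.185.

m_2 = 2.185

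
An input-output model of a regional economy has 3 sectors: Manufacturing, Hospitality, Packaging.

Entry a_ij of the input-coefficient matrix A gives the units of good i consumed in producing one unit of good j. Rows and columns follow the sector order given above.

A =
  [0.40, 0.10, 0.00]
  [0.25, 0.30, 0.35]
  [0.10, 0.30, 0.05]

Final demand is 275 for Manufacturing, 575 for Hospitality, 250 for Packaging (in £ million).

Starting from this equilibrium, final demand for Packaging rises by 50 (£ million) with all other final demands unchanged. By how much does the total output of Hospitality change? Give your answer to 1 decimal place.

Δx_H = 34.0

I − A =
  [   0.60    -0.10     0.00]
  [  -0.25     0.70    -0.35]
  [  -0.10    -0.30     0.95]
Cofactors of I−A, C_ij = (−1)^(i+j)·(minor ij) (rows/columns in the sector order above):
  C_11 = (0.70)(0.95) − (-0.35)(-0.30) = 0.5600
  C_12 = −[(-0.25)(0.95) − (-0.35)(-0.10)] = 0.2725
  C_13 = (-0.25)(-0.30) − (0.70)(-0.10) = 0.1450
  C_21 = −[(-0.10)(0.95) − (0.00)(-0.30)] = 0.0950
  C_22 = (0.60)(0.95) − (0.00)(-0.10) = 0.5700
  C_23 = −[(0.60)(-0.30) − (-0.10)(-0.10)] = 0.1900
  C_31 = (-0.10)(-0.35) − (0.00)(0.70) = 0.0350
  C_32 = −[(0.60)(-0.35) − (0.00)(-0.25)] = 0.2100
  C_33 = (0.60)(0.70) − (-0.10)(-0.25) = 0.3950
det(I−A) = Σ_j (I−A)_1j·C_1j = (0.60)(0.5600) + (-0.10)(0.2725) + (0.00)(0.1450) = 0.30875
adj(I−A) = Cᵀ =
  [ 0.5600   0.0950   0.0350]
  [ 0.2725   0.5700   0.2100]
  [ 0.1450   0.1900   0.3950]
(I − A)⁻¹ = adj(I−A) / det(I−A) ≈
  [   1.8138     0.3077     0.1134]
  [   0.8826     1.8462     0.6802]
  [   0.4696     0.6154     1.2794]
Δx = (I − A)⁻¹ Δd with Δd having +50 in the Packaging component and 0 elsewhere.
So Δx_H = L_HP · (+50), where L_HP = adj(I−A)_HP / det(I−A) = 0.2100 / 0.30875.
Δx_H = 0.2100 × (+50) / 0.30875 = 10.50 / 0.30875 ≈ 34.0.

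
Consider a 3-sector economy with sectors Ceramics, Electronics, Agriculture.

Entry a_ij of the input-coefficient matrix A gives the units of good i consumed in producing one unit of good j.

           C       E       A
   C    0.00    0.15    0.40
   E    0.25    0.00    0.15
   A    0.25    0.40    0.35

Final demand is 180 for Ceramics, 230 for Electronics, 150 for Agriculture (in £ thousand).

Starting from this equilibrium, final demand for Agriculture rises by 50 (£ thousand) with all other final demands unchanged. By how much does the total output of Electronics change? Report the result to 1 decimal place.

Δx_E = 29.8

I − A =
  [   1.00    -0.15    -0.40]
  [  -0.25     1.00    -0.15]
  [  -0.25    -0.40     0.65]
Cofactors of I−A, C_ij = (−1)^(i+j)·(minor ij) (rows/columns in the sector order above):
  C_11 = (1.00)(0.65) − (-0.15)(-0.40) = 0.5900
  C_12 = −[(-0.25)(0.65) − (-0.15)(-0.25)] = 0.2000
  C_13 = (-0.25)(-0.40) − (1.00)(-0.25) = 0.3500
  C_21 = −[(-0.15)(0.65) − (-0.40)(-0.40)] = 0.2575
  C_22 = (1.00)(0.65) − (-0.40)(-0.25) = 0.5500
  C_23 = −[(1.00)(-0.40) − (-0.15)(-0.25)] = 0.4375
  C_31 = (-0.15)(-0.15) − (-0.40)(1.00) = 0.4225
  C_32 = −[(1.00)(-0.15) − (-0.40)(-0.25)] = 0.2500
  C_33 = (1.00)(1.00) − (-0.15)(-0.25) = 0.9625
det(I−A) = Σ_j (I−A)_1j·C_1j = (1.00)(0.5900) + (-0.15)(0.2000) + (-0.40)(0.3500) = 0.4200
adj(I−A) = Cᵀ =
  [ 0.5900   0.2575   0.4225]
  [ 0.2000   0.5500   0.2500]
  [ 0.3500   0.4375   0.9625]
(I − A)⁻¹ = adj(I−A) / det(I−A) ≈
  [   1.4048     0.6131     1.0060]
  [   0.4762     1.3095     0.5952]
  [   0.8333     1.0417     2.2917]
Δx = (I − A)⁻¹ Δd with Δd having +50 in the Agriculture component and 0 elsewhere.
So Δx_E = L_EA · (+50), where L_EA = adj(I−A)_EA / det(I−A) = 0.2500 / 0.4200.
Δx_E = 0.2500 × (+50) / 0.4200 = 12.50 / 0.4200 ≈ 29.8.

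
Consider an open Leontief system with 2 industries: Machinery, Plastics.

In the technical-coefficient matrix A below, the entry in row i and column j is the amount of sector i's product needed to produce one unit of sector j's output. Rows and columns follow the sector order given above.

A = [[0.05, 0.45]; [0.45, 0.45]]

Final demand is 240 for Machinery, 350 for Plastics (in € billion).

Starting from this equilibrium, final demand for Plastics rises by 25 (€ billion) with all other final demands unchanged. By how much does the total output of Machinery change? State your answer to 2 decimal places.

Δx_M = 35.16

I − A =
  [   0.95    -0.45]
  [  -0.45     0.55]
det(I−A) = (0.95)(0.55) − (-0.45)(-0.45) = 0.3200
adj(I−A) = [[0.55, 0.45], [0.45, 0.95]]
(I − A)⁻¹ = adj(I−A) / det(I−A) ≈
  [   1.7188     1.4063]
  [   1.4063     2.9688]
Δx = (I − A)⁻¹ Δd with Δd having +25 in the Plastics component and 0 elsewhere.
So Δx_M = L_MP · (+25), where L_MP = adj(I−A)_MP / det(I−A) = 0.45 / 0.3200.
Δx_M = 0.45 × (+25) / 0.3200 = 11.25 / 0.3200 ≈ 35.16.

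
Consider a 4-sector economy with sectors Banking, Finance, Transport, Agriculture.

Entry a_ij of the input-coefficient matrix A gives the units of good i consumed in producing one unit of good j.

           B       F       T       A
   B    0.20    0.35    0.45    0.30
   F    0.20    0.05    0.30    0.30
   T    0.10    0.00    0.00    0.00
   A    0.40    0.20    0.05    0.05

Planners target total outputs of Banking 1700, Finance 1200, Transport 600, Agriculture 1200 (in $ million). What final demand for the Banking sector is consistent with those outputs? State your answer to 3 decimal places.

d_B = 310.000

I − A =
  [   0.80    -0.35    -0.45    -0.30]
  [  -0.20     0.95    -0.30    -0.30]
  [  -0.10     0.00     1.00     0.00]
  [  -0.40    -0.20    -0.05     0.95]
d = (I − A) x:
  d_B = (+0.80)·1700 + (-0.35)·1200 + (-0.45)·600 + (-0.30)·1200 = 310.000
  d_F = (-0.20)·1700 + (+0.95)·1200 + (-0.30)·600 + (-0.30)·1200 = 260.000
  d_T = (-0.10)·1700 + (+0.00)·1200 + (+1.00)·600 + (+0.00)·1200 = 430.000
  d_A = (-0.40)·1700 + (-0.20)·1200 + (-0.05)·600 + (+0.95)·1200 = 190.000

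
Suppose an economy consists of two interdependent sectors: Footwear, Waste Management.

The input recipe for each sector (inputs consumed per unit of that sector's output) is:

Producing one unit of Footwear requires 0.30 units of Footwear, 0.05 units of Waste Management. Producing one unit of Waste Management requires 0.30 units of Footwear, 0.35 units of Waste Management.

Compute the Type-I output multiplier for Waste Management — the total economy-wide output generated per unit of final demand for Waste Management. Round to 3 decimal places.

I − A =
  [   0.70    -0.30]
  [  -0.05     0.65]
det(I−A) = (0.70)(0.65) − (-0.30)(-0.05) = 0.4400
adj(I−A) = [[0.65, 0.30], [0.05, 0.70]]
(I − A)⁻¹ = adj(I−A) / det(I−A) ≈
  [   1.4773     0.6818]
  [   0.1136     1.5909]
The output multiplier for sector j is the column-j sum of the Leontief inverse (I − A)⁻¹ = adj(I−A) / det(I−A).
Column W of adj(I−A): (0.30, 0.70); det(I−A) = 0.4400.
m_W = (0.30 + 0.70) / 0.4400 = 1.00 / 0.4400 ≈ 2.273.

m_W = 2.273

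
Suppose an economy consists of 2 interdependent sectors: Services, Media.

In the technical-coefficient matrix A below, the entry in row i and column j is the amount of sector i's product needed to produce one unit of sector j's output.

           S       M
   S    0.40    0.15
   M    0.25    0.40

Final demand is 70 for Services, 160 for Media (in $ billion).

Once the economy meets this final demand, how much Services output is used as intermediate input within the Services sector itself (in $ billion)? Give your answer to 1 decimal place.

z_SS = 81.9

I − A =
  [   0.60    -0.15]
  [  -0.25     0.60]
det(I−A) = (0.60)(0.60) − (-0.15)(-0.25) = 0.3225
adj(I−A) = [[0.60, 0.15], [0.25, 0.60]]
(I − A)⁻¹ = adj(I−A) / det(I−A) ≈
  [   1.8605     0.4651]
  [   0.7752     1.8605]
First solve x = (I − A)⁻¹ d = adj(I−A)·d / det(I−A); in particular x_S = (0.60·70 + 0.15·160) / 0.3225 = 66.00 / 0.3225 ≈ 204.651.
Intermediate flow from S to S: z_SS = a_SS · x_S = 0.40 × 66.00 / 0.3225 = 26.40 / 0.3225 ≈ 81.9.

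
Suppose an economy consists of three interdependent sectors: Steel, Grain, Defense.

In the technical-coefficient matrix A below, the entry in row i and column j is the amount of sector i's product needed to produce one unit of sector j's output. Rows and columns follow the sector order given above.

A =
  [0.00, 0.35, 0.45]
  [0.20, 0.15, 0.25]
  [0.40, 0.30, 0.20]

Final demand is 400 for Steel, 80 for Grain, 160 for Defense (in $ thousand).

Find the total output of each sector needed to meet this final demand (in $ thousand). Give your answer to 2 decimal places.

I − A =
  [   1.00    -0.35    -0.45]
  [  -0.20     0.85    -0.25]
  [  -0.40    -0.30     0.80]
Cofactors of I−A, C_ij = (−1)^(i+j)·(minor ij) (rows/columns in the sector order above):
  C_11 = (0.85)(0.80) − (-0.25)(-0.30) = 0.6050
  C_12 = −[(-0.20)(0.80) − (-0.25)(-0.40)] = 0.2600
  C_13 = (-0.20)(-0.30) − (0.85)(-0.40) = 0.4000
  C_21 = −[(-0.35)(0.80) − (-0.45)(-0.30)] = 0.4150
  C_22 = (1.00)(0.80) − (-0.45)(-0.40) = 0.6200
  C_23 = −[(1.00)(-0.30) − (-0.35)(-0.40)] = 0.4400
  C_31 = (-0.35)(-0.25) − (-0.45)(0.85) = 0.4700
  C_32 = −[(1.00)(-0.25) − (-0.45)(-0.20)] = 0.3400
  C_33 = (1.00)(0.85) − (-0.35)(-0.20) = 0.7800
det(I−A) = Σ_j (I−A)_1j·C_1j = (1.00)(0.6050) + (-0.35)(0.2600) + (-0.45)(0.4000) = 0.3340
adj(I−A) = Cᵀ =
  [ 0.6050   0.4150   0.4700]
  [ 0.2600   0.6200   0.3400]
  [ 0.4000   0.4400   0.7800]
(I − A)⁻¹ = adj(I−A) / det(I−A) ≈
  [   1.8114     1.2425     1.4072]
  [   0.7784     1.8563     1.0180]
  [   1.1976     1.3174     2.3353]
x = (I − A)⁻¹ d = adj(I−A)·d / det(I−A), with det(I−A) = 0.3340:
  x_S = (0.6050·400 + 0.4150·80 + 0.4700·160) / 0.3340 = 350.40 / 0.3340 ≈ 1049.10
  x_G = (0.2600·400 + 0.6200·80 + 0.3400·160) / 0.3340 = 208.00 / 0.3340 ≈ 622.75
  x_D = (0.4000·400 + 0.4400·80 + 0.7800·160) / 0.3340 = 320.00 / 0.3340 ≈ 958.08

x_S = 1049.10, x_G = 622.75, x_D = 958.08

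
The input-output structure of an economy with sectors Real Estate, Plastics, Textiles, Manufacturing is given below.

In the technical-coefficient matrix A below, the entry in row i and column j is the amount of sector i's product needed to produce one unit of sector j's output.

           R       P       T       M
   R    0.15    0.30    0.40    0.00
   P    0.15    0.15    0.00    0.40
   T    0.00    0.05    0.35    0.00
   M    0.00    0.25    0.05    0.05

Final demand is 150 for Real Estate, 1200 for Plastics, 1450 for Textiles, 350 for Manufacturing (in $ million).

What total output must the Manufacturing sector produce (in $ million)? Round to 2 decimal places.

x_M = 1101.71

I − A =
  [   0.85    -0.30    -0.40     0.00]
  [  -0.15     0.85     0.00    -0.40]
  [   0.00    -0.05     0.65     0.00]
  [   0.00    -0.25    -0.05     0.95]
Compute the cofactors C_ij = (−1)^(i+j)·(3×3 minor ij) of I−A; the adjugate is their transpose:
adj(I−A) = Cᵀ =
  [ 0.458875   0.204250   0.289000   0.086000]
  [ 0.092625   0.524875   0.074000   0.221000]
  [ 0.007125   0.040375   0.558625   0.017000]
  [ 0.024750   0.140250   0.048875   0.437375]
det(I−A) = Σ_j (I−A)_1j·C_1j = (0.85)(0.458875) + (-0.30)(0.092625) + (-0.40)(0.007125) + (0.00)(0.024750) = 0.35940625
(I − A)⁻¹ = adj(I−A) / det(I−A) ≈
  [   1.2768     0.5683     0.8041     0.2393]
  [   0.2577     1.4604     0.2059     0.6149]
  [   0.0198     0.1123     1.5543     0.0473]
  [   0.0689     0.3902     0.1360     1.2169]
x = (I − A)⁻¹ d = adj(I−A)·d / det(I−A), with det(I−A) = 0.35940625:
  x_R = (0.458875·150 + 0.204250·1200 + 0.289000·1450 + 0.086000·350) / 0.35940625 = 763.08125 / 0.35940625 ≈ 2123.17
  x_P = (0.092625·150 + 0.524875·1200 + 0.074000·1450 + 0.221000·350) / 0.35940625 = 828.39375 / 0.35940625 ≈ 2304.90
  x_T = (0.007125·150 + 0.040375·1200 + 0.558625·1450 + 0.017000·350) / 0.35940625 = 865.475 / 0.35940625 ≈ 2408.07
  x_M = (0.024750·150 + 0.140250·1200 + 0.048875·1450 + 0.437375·350) / 0.35940625 = 395.9625 / 0.35940625 ≈ 1101.71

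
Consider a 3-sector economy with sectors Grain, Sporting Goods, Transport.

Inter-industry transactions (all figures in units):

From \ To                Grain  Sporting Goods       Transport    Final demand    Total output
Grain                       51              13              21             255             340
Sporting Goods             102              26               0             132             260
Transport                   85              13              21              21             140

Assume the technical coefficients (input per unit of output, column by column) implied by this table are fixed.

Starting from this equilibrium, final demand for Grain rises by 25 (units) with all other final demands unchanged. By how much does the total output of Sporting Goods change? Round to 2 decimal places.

Technical coefficients a_ij = z_ij / X_j:
  a_11 = 51/340 = 0.15, a_21 = 102/340 = 0.30, a_31 = 85/340 = 0.25
  a_12 = 13/260 = 0.05, a_22 = 26/260 = 0.10, a_32 = 13/260 = 0.05
  a_13 = 21/140 = 0.15, a_23 = 0/140 = 0.00, a_33 = 21/140 = 0.15
I − A =
  [   0.85    -0.05    -0.15]
  [  -0.30     0.90     0.00]
  [  -0.25    -0.05     0.85]
Cofactors of I−A, C_ij = (−1)^(i+j)·(minor ij) (rows/columns in the sector order above):
  C_11 = (0.90)(0.85) − (0.00)(-0.05) = 0.7650
  C_12 = −[(-0.30)(0.85) − (0.00)(-0.25)] = 0.2550
  C_13 = (-0.30)(-0.05) − (0.90)(-0.25) = 0.2400
  C_21 = −[(-0.05)(0.85) − (-0.15)(-0.05)] = 0.0500
  C_22 = (0.85)(0.85) − (-0.15)(-0.25) = 0.6850
  C_23 = −[(0.85)(-0.05) − (-0.05)(-0.25)] = 0.0550
  C_31 = (-0.05)(0.00) − (-0.15)(0.90) = 0.1350
  C_32 = −[(0.85)(0.00) − (-0.15)(-0.30)] = 0.0450
  C_33 = (0.85)(0.90) − (-0.05)(-0.30) = 0.7500
det(I−A) = Σ_j (I−A)_1j·C_1j = (0.85)(0.7650) + (-0.05)(0.2550) + (-0.15)(0.2400) = 0.6015
adj(I−A) = Cᵀ =
  [ 0.7650   0.0500   0.1350]
  [ 0.2550   0.6850   0.0450]
  [ 0.2400   0.0550   0.7500]
(I − A)⁻¹ = adj(I−A) / det(I−A) ≈
  [   1.2718     0.0831     0.2244]
  [   0.4239     1.1388     0.0748]
  [   0.3990     0.0914     1.2469]
Δx = (I − A)⁻¹ Δd with Δd having +25 in the Grain component and 0 elsewhere.
So Δx_2 = L_21 · (+25), where L_21 = adj(I−A)_21 / det(I−A) = 0.2550 / 0.6015.
Δx_2 = 0.2550 × (+25) / 0.6015 = 6.375 / 0.6015 ≈ 10.60.

Δx_2 = 10.60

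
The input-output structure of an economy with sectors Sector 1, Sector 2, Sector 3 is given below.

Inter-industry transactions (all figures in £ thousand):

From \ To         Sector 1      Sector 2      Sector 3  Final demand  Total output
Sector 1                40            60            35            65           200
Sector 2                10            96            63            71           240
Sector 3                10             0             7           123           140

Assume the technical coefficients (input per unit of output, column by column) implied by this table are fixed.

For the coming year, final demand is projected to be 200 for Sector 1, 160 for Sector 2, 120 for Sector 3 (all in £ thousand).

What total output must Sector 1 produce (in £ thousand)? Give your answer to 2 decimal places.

Technical coefficients a_ij = z_ij / X_j:
  a_11 = 40/200 = 0.20, a_21 = 10/200 = 0.05, a_31 = 10/200 = 0.05
  a_12 = 60/240 = 0.25, a_22 = 96/240 = 0.40, a_32 = 0/240 = 0.00
  a_13 = 35/140 = 0.25, a_23 = 63/140 = 0.45, a_33 = 7/140 = 0.05
I − A =
  [   0.80    -0.25    -0.25]
  [  -0.05     0.60    -0.45]
  [  -0.05     0.00     0.95]
Cofactors of I−A, C_ij = (−1)^(i+j)·(minor ij) (rows/columns in the sector order above):
  C_11 = (0.60)(0.95) − (-0.45)(0.00) = 0.5700
  C_12 = −[(-0.05)(0.95) − (-0.45)(-0.05)] = 0.0700
  C_13 = (-0.05)(0.00) − (0.60)(-0.05) = 0.0300
  C_21 = −[(-0.25)(0.95) − (-0.25)(0.00)] = 0.2375
  C_22 = (0.80)(0.95) − (-0.25)(-0.05) = 0.7475
  C_23 = −[(0.80)(0.00) − (-0.25)(-0.05)] = 0.0125
  C_31 = (-0.25)(-0.45) − (-0.25)(0.60) = 0.2625
  C_32 = −[(0.80)(-0.45) − (-0.25)(-0.05)] = 0.3725
  C_33 = (0.80)(0.60) − (-0.25)(-0.05) = 0.4675
det(I−A) = Σ_j (I−A)_1j·C_1j = (0.80)(0.5700) + (-0.25)(0.0700) + (-0.25)(0.0300) = 0.4310
adj(I−A) = Cᵀ =
  [ 0.5700   0.2375   0.2625]
  [ 0.0700   0.7475   0.3725]
  [ 0.0300   0.0125   0.4675]
(I − A)⁻¹ = adj(I−A) / det(I−A) ≈
  [   1.3225     0.5510     0.6090]
  [   0.1624     1.7343     0.8643]
  [   0.0696     0.0290     1.0847]
x = (I − A)⁻¹ d = adj(I−A)·d / det(I−A), with det(I−A) = 0.4310:
  x_1 = (0.5700·200 + 0.2375·160 + 0.2625·120) / 0.4310 = 183.50 / 0.4310 ≈ 425.75
  x_2 = (0.0700·200 + 0.7475·160 + 0.3725·120) / 0.4310 = 178.30 / 0.4310 ≈ 413.69
  x_3 = (0.0300·200 + 0.0125·160 + 0.4675·120) / 0.4310 = 64.10 / 0.4310 ≈ 148.72

x_1 = 425.75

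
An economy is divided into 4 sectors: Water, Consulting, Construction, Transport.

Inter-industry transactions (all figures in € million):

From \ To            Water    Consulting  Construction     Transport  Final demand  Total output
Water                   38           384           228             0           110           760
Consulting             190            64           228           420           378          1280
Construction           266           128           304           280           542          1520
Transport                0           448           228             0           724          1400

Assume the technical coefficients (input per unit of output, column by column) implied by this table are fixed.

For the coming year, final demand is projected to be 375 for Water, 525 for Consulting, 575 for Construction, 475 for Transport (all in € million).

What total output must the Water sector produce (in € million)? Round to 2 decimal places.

x_1 = 1151.27

Technical coefficients a_ij = z_ij / X_j:
  a_11 = 38/760 = 0.05, a_21 = 190/760 = 0.25, a_31 = 266/760 = 0.35, a_41 = 0/760 = 0.00
  a_12 = 384/1280 = 0.30, a_22 = 64/1280 = 0.05, a_32 = 128/1280 = 0.10, a_42 = 448/1280 = 0.35
  a_13 = 228/1520 = 0.15, a_23 = 228/1520 = 0.15, a_33 = 304/1520 = 0.20, a_43 = 228/1520 = 0.15
  a_14 = 0/1400 = 0.00, a_24 = 420/1400 = 0.30, a_34 = 280/1400 = 0.20, a_44 = 0/1400 = 0.00
I − A =
  [   0.95    -0.30    -0.15     0.00]
  [  -0.25     0.95    -0.15    -0.30]
  [  -0.35    -0.10     0.80    -0.20]
  [   0.00    -0.35    -0.15     1.00]
Compute the cofactors C_ij = (−1)^(i+j)·(3×3 minor ij) of I−A; the adjugate is their transpose:
adj(I−A) = Cᵀ =
  [ 0.617500   0.256500   0.185250   0.114000]
  [ 0.260750   0.679000   0.222750   0.248250]
  [ 0.338250   0.266500   0.727750   0.225500]
  [ 0.142000   0.277625   0.187125   0.578375]
det(I−A) = Σ_j (I−A)_1j·C_1j = (0.95)(0.617500) + (-0.30)(0.260750) + (-0.15)(0.338250) + (0.00)(0.142000) = 0.4576625
(I − A)⁻¹ = adj(I−A) / det(I−A) ≈
  [   1.3492     0.5605     0.4048     0.2491]
  [   0.5697     1.4836     0.4867     0.5424]
  [   0.7391     0.5823     1.5901     0.4927]
  [   0.3103     0.6066     0.4089     1.2638]
x = (I − A)⁻¹ d = adj(I−A)·d / det(I−A), with det(I−A) = 0.4576625:
  x_1 = (0.617500·375 + 0.256500·525 + 0.185250·575 + 0.114000·475) / 0.4576625 = 526.89375 / 0.4576625 ≈ 1151.27
  x_2 = (0.260750·375 + 0.679000·525 + 0.222750·575 + 0.248250·475) / 0.4576625 = 700.25625 / 0.4576625 ≈ 1530.07
  x_3 = (0.338250·375 + 0.266500·525 + 0.727750·575 + 0.225500·475) / 0.4576625 = 792.325 / 0.4576625 ≈ 1731.24
  x_4 = (0.142000·375 + 0.277625·525 + 0.187125·575 + 0.578375·475) / 0.4576625 = 581.328125 / 0.4576625 ≈ 1270.21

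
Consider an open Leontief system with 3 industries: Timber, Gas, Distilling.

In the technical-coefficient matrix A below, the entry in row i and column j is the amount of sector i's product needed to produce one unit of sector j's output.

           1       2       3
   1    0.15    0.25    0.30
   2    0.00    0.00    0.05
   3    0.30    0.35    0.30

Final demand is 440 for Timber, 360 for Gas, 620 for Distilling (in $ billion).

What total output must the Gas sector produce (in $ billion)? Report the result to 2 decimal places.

x_2 = 441.53

I − A =
  [   0.85    -0.25    -0.30]
  [   0.00     1.00    -0.05]
  [  -0.30    -0.35     0.70]
Cofactors of I−A, C_ij = (−1)^(i+j)·(minor ij) (rows/columns in the sector order above):
  C_11 = (1.00)(0.70) − (-0.05)(-0.35) = 0.6825
  C_12 = −[(0.00)(0.70) − (-0.05)(-0.30)] = 0.0150
  C_13 = (0.00)(-0.35) − (1.00)(-0.30) = 0.3000
  C_21 = −[(-0.25)(0.70) − (-0.30)(-0.35)] = 0.2800
  C_22 = (0.85)(0.70) − (-0.30)(-0.30) = 0.5050
  C_23 = −[(0.85)(-0.35) − (-0.25)(-0.30)] = 0.3725
  C_31 = (-0.25)(-0.05) − (-0.30)(1.00) = 0.3125
  C_32 = −[(0.85)(-0.05) − (-0.30)(0.00)] = 0.0425
  C_33 = (0.85)(1.00) − (-0.25)(0.00) = 0.8500
det(I−A) = Σ_j (I−A)_1j·C_1j = (0.85)(0.6825) + (-0.25)(0.0150) + (-0.30)(0.3000) = 0.486375
adj(I−A) = Cᵀ =
  [ 0.6825   0.2800   0.3125]
  [ 0.0150   0.5050   0.0425]
  [ 0.3000   0.3725   0.8500]
(I − A)⁻¹ = adj(I−A) / det(I−A) ≈
  [   1.4032     0.5757     0.6425]
  [   0.0308     1.0383     0.0874]
  [   0.6168     0.7659     1.7476]
x = (I − A)⁻¹ d = adj(I−A)·d / det(I−A), with det(I−A) = 0.486375:
  x_1 = (0.6825·440 + 0.2800·360 + 0.3125·620) / 0.486375 = 594.85 / 0.486375 ≈ 1223.03
  x_2 = (0.0150·440 + 0.5050·360 + 0.0425·620) / 0.486375 = 214.75 / 0.486375 ≈ 441.53
  x_3 = (0.3000·440 + 0.3725·360 + 0.8500·620) / 0.486375 = 793.10 / 0.486375 ≈ 1630.63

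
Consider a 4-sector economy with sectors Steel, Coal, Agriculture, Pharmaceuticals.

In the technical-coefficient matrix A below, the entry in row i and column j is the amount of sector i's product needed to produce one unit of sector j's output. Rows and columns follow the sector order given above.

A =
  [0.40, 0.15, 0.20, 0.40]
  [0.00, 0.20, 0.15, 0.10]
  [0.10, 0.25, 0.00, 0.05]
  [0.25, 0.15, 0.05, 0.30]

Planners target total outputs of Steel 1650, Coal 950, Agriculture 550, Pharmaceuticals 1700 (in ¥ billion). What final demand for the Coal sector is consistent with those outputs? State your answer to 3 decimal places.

d_C = 507.500

I − A =
  [   0.60    -0.15    -0.20    -0.40]
  [   0.00     0.80    -0.15    -0.10]
  [  -0.10    -0.25     1.00    -0.05]
  [  -0.25    -0.15    -0.05     0.70]
d = (I − A) x:
  d_S = (+0.60)·1650 + (-0.15)·950 + (-0.20)·550 + (-0.40)·1700 = 57.500
  d_C = (+0.00)·1650 + (+0.80)·950 + (-0.15)·550 + (-0.10)·1700 = 507.500
  d_A = (-0.10)·1650 + (-0.25)·950 + (+1.00)·550 + (-0.05)·1700 = 62.500
  d_P = (-0.25)·1650 + (-0.15)·950 + (-0.05)·550 + (+0.70)·1700 = 607.500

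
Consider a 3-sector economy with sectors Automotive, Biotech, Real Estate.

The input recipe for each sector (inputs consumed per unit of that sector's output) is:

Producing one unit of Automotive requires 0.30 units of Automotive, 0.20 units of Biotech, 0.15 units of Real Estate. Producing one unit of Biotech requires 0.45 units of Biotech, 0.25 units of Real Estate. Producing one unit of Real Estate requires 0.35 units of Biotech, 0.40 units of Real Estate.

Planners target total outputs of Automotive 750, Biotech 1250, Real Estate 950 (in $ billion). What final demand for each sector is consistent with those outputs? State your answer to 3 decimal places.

d_A = 525.000, d_B = 205.000, d_R = 145.000

I − A =
  [   0.70     0.00     0.00]
  [  -0.20     0.55    -0.35]
  [  -0.15    -0.25     0.60]
d = (I − A) x:
  d_A = (+0.70)·750 + (+0.00)·1250 + (+0.00)·950 = 525.000
  d_B = (-0.20)·750 + (+0.55)·1250 + (-0.35)·950 = 205.000
  d_R = (-0.15)·750 + (-0.25)·1250 + (+0.60)·950 = 145.000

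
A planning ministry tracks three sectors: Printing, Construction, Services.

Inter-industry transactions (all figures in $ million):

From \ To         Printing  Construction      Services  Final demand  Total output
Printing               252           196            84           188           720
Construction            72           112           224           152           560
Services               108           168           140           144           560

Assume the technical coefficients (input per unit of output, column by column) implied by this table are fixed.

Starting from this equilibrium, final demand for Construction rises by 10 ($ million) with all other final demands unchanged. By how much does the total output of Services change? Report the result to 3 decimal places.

Δx_3 = 10.217

Technical coefficients a_ij = z_ij / X_j:
  a_11 = 252/720 = 0.35, a_21 = 72/720 = 0.10, a_31 = 108/720 = 0.15
  a_12 = 196/560 = 0.35, a_22 = 112/560 = 0.20, a_32 = 168/560 = 0.30
  a_13 = 84/560 = 0.15, a_23 = 224/560 = 0.40, a_33 = 140/560 = 0.25
I − A =
  [   0.65    -0.35    -0.15]
  [  -0.10     0.80    -0.40]
  [  -0.15    -0.30     0.75]
Cofactors of I−A, C_ij = (−1)^(i+j)·(minor ij) (rows/columns in the sector order above):
  C_11 = (0.80)(0.75) − (-0.40)(-0.30) = 0.4800
  C_12 = −[(-0.10)(0.75) − (-0.40)(-0.15)] = 0.1350
  C_13 = (-0.10)(-0.30) − (0.80)(-0.15) = 0.1500
  C_21 = −[(-0.35)(0.75) − (-0.15)(-0.30)] = 0.3075
  C_22 = (0.65)(0.75) − (-0.15)(-0.15) = 0.4650
  C_23 = −[(0.65)(-0.30) − (-0.35)(-0.15)] = 0.2475
  C_31 = (-0.35)(-0.40) − (-0.15)(0.80) = 0.2600
  C_32 = −[(0.65)(-0.40) − (-0.15)(-0.10)] = 0.2750
  C_33 = (0.65)(0.80) − (-0.35)(-0.10) = 0.4850
det(I−A) = Σ_j (I−A)_1j·C_1j = (0.65)(0.4800) + (-0.35)(0.1350) + (-0.15)(0.1500) = 0.24225
adj(I−A) = Cᵀ =
  [ 0.4800   0.3075   0.2600]
  [ 0.1350   0.4650   0.2750]
  [ 0.1500   0.2475   0.4850]
(I − A)⁻¹ = adj(I−A) / det(I−A) ≈
  [   1.9814     1.2693     1.0733]
  [   0.5573     1.9195     1.1352]
  [   0.6192     1.0217     2.0021]
Δx = (I − A)⁻¹ Δd with Δd having +10 in the Construction component and 0 elsewhere.
So Δx_3 = L_32 · (+10), where L_32 = adj(I−A)_32 / det(I−A) = 0.2475 / 0.24225.
Δx_3 = 0.2475 × (+10) / 0.24225 = 2.475 / 0.24225 ≈ 10.217.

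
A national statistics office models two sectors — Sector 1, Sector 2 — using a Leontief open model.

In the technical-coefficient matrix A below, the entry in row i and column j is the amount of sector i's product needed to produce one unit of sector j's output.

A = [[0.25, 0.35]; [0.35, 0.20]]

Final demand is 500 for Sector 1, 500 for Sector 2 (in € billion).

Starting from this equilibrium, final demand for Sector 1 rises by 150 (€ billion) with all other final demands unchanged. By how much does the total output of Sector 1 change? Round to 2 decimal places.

Δx_1 = 251.31

I − A =
  [   0.75    -0.35]
  [  -0.35     0.80]
det(I−A) = (0.75)(0.80) − (-0.35)(-0.35) = 0.4775
adj(I−A) = [[0.80, 0.35], [0.35, 0.75]]
(I − A)⁻¹ = adj(I−A) / det(I−A) ≈
  [   1.6754     0.7330]
  [   0.7330     1.5707]
Δx = (I − A)⁻¹ Δd with Δd having +150 in the Sector 1 component and 0 elsewhere.
So Δx_1 = L_11 · (+150), where L_11 = adj(I−A)_11 / det(I−A) = 0.80 / 0.4775.
Δx_1 = 0.80 × (+150) / 0.4775 = 120.00 / 0.4775 ≈ 251.31.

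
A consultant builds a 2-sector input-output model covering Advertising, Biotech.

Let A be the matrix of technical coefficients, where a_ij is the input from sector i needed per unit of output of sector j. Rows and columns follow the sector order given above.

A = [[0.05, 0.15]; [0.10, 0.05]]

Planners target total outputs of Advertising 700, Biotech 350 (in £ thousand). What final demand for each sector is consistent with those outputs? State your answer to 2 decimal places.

I − A =
  [   0.95    -0.15]
  [  -0.10     0.95]
d = (I − A) x:
  d_1 = (+0.95)·700 + (-0.15)·350 = 612.50
  d_2 = (-0.10)·700 + (+0.95)·350 = 262.50

d_1 = 612.50, d_2 = 262.50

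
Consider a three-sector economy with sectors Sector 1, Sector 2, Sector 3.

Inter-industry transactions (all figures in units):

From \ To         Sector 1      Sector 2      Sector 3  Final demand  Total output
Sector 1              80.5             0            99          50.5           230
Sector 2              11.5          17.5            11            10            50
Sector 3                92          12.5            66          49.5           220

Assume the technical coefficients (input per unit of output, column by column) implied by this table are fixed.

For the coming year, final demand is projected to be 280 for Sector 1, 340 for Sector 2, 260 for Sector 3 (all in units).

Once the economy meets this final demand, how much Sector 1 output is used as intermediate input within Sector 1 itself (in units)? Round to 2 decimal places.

z_11 = 505.27

Technical coefficients a_ij = z_ij / X_j:
  a_11 = 80.5/230 = 0.35, a_21 = 11.5/230 = 0.05, a_31 = 92/230 = 0.40
  a_12 = 0/50 = 0.00, a_22 = 17.5/50 = 0.35, a_32 = 12.5/50 = 0.25
  a_13 = 99/220 = 0.45, a_23 = 11/220 = 0.05, a_33 = 66/220 = 0.30
I − A =
  [   0.65     0.00    -0.45]
  [  -0.05     0.65    -0.05]
  [  -0.40    -0.25     0.70]
Cofactors of I−A, C_ij = (−1)^(i+j)·(minor ij) (rows/columns in the sector order above):
  C_11 = (0.65)(0.70) − (-0.05)(-0.25) = 0.4425
  C_12 = −[(-0.05)(0.70) − (-0.05)(-0.40)] = 0.0550
  C_13 = (-0.05)(-0.25) − (0.65)(-0.40) = 0.2725
  C_21 = −[(0.00)(0.70) − (-0.45)(-0.25)] = 0.1125
  C_22 = (0.65)(0.70) − (-0.45)(-0.40) = 0.2750
  C_23 = −[(0.65)(-0.25) − (0.00)(-0.40)] = 0.1625
  C_31 = (0.00)(-0.05) − (-0.45)(0.65) = 0.2925
  C_32 = −[(0.65)(-0.05) − (-0.45)(-0.05)] = 0.0550
  C_33 = (0.65)(0.65) − (0.00)(-0.05) = 0.4225
det(I−A) = Σ_j (I−A)_1j·C_1j = (0.65)(0.4425) + (0.00)(0.0550) + (-0.45)(0.2725) = 0.1650
adj(I−A) = Cᵀ =
  [ 0.4425   0.1125   0.2925]
  [ 0.0550   0.2750   0.0550]
  [ 0.2725   0.1625   0.4225]
(I − A)⁻¹ = adj(I−A) / det(I−A) ≈
  [   2.6818     0.6818     1.7727]
  [   0.3333     1.6667     0.3333]
  [   1.6515     0.9848     2.5606]
First solve x = (I − A)⁻¹ d = adj(I−A)·d / det(I−A); in particular x_1 = (0.4425·280 + 0.1125·340 + 0.2925·260) / 0.1650 = 238.20 / 0.1650 ≈ 1443.6364.
Intermediate flow from 1 to 1: z_11 = a_11 · x_1 = 0.35 × 238.20 / 0.1650 = 83.37 / 0.1650 ≈ 505.27.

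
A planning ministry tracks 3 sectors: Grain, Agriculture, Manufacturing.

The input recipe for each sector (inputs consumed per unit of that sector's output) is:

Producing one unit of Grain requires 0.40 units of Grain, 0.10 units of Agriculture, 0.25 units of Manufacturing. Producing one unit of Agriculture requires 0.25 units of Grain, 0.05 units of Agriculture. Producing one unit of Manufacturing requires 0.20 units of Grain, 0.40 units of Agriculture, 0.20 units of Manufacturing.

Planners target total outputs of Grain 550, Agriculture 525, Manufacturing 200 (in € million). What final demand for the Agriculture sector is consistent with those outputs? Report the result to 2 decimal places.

d_2 = 363.75

I − A =
  [   0.60    -0.25    -0.20]
  [  -0.10     0.95    -0.40]
  [  -0.25     0.00     0.80]
d = (I − A) x:
  d_1 = (+0.60)·550 + (-0.25)·525 + (-0.20)·200 = 158.75
  d_2 = (-0.10)·550 + (+0.95)·525 + (-0.40)·200 = 363.75
  d_3 = (-0.25)·550 + (+0.00)·525 + (+0.80)·200 = 22.50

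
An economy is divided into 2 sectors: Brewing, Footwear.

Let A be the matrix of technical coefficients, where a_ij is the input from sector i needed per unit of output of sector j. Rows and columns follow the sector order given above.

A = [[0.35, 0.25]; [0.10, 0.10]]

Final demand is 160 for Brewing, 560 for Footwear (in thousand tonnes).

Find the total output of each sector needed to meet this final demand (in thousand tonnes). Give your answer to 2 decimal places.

x_1 = 507.14, x_2 = 678.57

I − A =
  [   0.65    -0.25]
  [  -0.10     0.90]
det(I−A) = (0.65)(0.90) − (-0.25)(-0.10) = 0.5600
adj(I−A) = [[0.90, 0.25], [0.10, 0.65]]
(I − A)⁻¹ = adj(I−A) / det(I−A) ≈
  [   1.6071     0.4464]
  [   0.1786     1.1607]
x = (I − A)⁻¹ d = adj(I−A)·d / det(I−A), with det(I−A) = 0.5600:
  x_1 = (0.90·160 + 0.25·560) / 0.5600 = 284.00 / 0.5600 ≈ 507.14
  x_2 = (0.10·160 + 0.65·560) / 0.5600 = 380.00 / 0.5600 ≈ 678.57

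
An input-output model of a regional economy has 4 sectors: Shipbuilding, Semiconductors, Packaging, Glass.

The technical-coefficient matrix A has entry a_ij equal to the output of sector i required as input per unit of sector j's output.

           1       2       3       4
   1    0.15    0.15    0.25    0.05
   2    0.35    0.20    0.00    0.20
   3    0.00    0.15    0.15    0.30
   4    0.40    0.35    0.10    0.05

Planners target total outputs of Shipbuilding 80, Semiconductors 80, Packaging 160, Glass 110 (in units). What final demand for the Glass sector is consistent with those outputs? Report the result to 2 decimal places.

I − A =
  [   0.85    -0.15    -0.25    -0.05]
  [  -0.35     0.80     0.00    -0.20]
  [   0.00    -0.15     0.85    -0.30]
  [  -0.40    -0.35    -0.10     0.95]
d = (I − A) x:
  d_1 = (+0.85)·80 + (-0.15)·80 + (-0.25)·160 + (-0.05)·110 = 10.50
  d_2 = (-0.35)·80 + (+0.80)·80 + (+0.00)·160 + (-0.20)·110 = 14.00
  d_3 = (+0.00)·80 + (-0.15)·80 + (+0.85)·160 + (-0.30)·110 = 91.00
  d_4 = (-0.40)·80 + (-0.35)·80 + (-0.10)·160 + (+0.95)·110 = 28.50

d_4 = 28.50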